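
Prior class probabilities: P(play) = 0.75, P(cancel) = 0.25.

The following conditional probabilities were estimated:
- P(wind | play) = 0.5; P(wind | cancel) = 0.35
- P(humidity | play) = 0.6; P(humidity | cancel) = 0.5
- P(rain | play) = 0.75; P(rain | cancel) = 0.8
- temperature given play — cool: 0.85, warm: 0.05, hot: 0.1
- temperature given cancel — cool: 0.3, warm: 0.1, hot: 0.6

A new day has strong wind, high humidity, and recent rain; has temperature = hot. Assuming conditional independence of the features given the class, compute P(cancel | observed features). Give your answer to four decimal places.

play: 0.75 × 0.5 × 0.6 × 0.75 × 0.1 = 0.016875
cancel: 0.25 × 0.35 × 0.5 × 0.8 × 0.6 = 0.021
P(cancel | x) = 0.021 / 0.037875 ≈ 0.5545

0.5545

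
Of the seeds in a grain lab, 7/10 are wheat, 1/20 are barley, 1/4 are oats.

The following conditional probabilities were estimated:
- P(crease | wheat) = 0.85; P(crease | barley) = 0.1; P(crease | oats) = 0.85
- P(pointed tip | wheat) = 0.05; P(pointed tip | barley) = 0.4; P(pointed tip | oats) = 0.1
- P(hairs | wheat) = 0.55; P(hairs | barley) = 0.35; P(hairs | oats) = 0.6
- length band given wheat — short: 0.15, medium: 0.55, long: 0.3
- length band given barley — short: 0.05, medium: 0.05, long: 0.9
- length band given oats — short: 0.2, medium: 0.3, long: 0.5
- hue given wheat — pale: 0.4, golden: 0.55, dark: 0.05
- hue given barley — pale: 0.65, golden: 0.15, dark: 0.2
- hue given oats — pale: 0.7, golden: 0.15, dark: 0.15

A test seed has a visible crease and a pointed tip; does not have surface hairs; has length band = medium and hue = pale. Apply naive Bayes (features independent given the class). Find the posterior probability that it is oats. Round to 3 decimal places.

wheat: 0.7 × 0.85 × 0.05 × (1−0.55) × 0.55 × 0.4 = 0.00294525
barley: 0.05 × 0.1 × 0.4 × (1−0.35) × 0.05 × 0.65 = 0.00004225
oats: 0.25 × 0.85 × 0.1 × (1−0.6) × 0.3 × 0.7 = 0.001785
P(oats | x) = 0.001785 / 0.0047725 ≈ 0.374

0.374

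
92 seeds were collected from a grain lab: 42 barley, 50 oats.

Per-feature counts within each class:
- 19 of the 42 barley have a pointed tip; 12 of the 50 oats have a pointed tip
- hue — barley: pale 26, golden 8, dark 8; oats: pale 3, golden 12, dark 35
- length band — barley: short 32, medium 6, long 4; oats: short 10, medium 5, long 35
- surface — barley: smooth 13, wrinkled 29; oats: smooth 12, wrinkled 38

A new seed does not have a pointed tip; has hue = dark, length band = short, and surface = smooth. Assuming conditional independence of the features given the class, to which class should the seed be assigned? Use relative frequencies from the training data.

oats

barley: (42/92) × (23/42) × (8/42) × (32/42) × (13/42) ≈ 0.0112299
oats: (50/92) × (38/50) × (35/50) × (10/50) × (12/50) ≈ 0.0138783
Highest score → oats.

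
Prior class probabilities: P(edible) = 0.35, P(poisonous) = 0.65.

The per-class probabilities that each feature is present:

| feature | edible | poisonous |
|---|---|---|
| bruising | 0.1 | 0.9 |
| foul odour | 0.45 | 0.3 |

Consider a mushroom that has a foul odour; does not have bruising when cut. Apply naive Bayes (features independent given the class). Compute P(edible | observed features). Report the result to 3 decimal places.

edible: 0.35 × (1−0.1) × 0.45 = 0.14175
poisonous: 0.65 × (1−0.9) × 0.3 = 0.0195
P(edible | x) = 0.14175 / 0.16125 ≈ 0.879

0.879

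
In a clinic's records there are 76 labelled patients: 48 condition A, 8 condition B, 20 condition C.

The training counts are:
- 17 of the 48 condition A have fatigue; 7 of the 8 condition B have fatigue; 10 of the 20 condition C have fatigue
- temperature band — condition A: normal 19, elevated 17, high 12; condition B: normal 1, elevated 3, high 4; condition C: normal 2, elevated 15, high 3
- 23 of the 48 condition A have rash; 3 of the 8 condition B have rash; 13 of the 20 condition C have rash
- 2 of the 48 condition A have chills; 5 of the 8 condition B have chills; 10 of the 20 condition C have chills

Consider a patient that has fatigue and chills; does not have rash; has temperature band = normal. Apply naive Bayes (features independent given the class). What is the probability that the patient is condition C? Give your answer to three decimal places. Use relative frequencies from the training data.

0.264

condition A: (48/76) × (17/48) × (19/48) × (25/48) × (2/48) ≈ 0.00192148
condition B: (8/76) × (7/8) × (1/8) × (5/8) × (5/8) ≈ 0.00449733
condition C: (20/76) × (10/20) × (2/20) × (7/20) × (10/20) ≈ 0.00230263
P(condition C | x) = 0.00230263 / 0.00872144 ≈ 0.264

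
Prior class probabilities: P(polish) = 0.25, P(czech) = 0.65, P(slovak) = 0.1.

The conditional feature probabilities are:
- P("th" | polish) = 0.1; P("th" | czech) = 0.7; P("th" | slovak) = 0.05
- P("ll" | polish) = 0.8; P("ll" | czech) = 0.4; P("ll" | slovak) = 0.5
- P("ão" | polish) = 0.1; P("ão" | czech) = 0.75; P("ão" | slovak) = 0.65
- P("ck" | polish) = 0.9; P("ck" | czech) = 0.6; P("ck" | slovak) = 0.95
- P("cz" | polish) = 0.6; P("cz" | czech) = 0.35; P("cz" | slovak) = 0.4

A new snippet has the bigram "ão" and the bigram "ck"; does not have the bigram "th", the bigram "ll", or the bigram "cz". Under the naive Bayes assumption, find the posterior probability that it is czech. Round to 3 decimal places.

polish: 0.25 × (1−0.1) × (1−0.8) × 0.1 × 0.9 × (1−0.6) = 0.00162
czech: 0.65 × (1−0.7) × (1−0.4) × 0.75 × 0.6 × (1−0.35) = 0.0342225
slovak: 0.1 × (1−0.05) × (1−0.5) × 0.65 × 0.95 × (1−0.4) = 0.01759875
P(czech | x) = 0.0342225 / 0.05344125 ≈ 0.640

0.640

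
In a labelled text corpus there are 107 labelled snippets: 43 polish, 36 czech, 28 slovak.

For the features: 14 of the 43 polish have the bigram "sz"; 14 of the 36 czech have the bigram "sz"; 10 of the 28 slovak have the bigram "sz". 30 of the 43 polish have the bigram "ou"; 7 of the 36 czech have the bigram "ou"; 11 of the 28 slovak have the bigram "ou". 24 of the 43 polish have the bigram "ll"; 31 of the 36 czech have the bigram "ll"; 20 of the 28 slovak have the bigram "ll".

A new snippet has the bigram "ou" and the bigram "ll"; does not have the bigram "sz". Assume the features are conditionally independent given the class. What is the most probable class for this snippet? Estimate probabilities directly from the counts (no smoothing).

polish

polish: (43/107) × (29/43) × (30/43) × (24/43) ≈ 0.105538
czech: (36/107) × (22/36) × (7/36) × (31/36) ≈ 0.0344266
slovak: (28/107) × (18/28) × (11/28) × (20/28) ≈ 0.0472058
Highest score → polish.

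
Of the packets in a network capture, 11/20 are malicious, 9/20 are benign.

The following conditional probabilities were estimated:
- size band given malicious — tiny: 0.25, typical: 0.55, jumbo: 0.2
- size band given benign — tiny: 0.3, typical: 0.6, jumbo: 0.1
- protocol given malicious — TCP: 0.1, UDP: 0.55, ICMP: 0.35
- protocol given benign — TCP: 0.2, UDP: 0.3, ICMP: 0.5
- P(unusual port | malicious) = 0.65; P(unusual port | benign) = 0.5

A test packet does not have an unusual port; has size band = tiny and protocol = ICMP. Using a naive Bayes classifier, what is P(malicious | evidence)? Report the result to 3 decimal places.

malicious: 0.55 × 0.25 × 0.35 × (1−0.65) = 0.01684375
benign: 0.45 × 0.3 × 0.5 × (1−0.5) = 0.03375
P(malicious | x) = 0.01684375 / 0.05059375 ≈ 0.333

0.333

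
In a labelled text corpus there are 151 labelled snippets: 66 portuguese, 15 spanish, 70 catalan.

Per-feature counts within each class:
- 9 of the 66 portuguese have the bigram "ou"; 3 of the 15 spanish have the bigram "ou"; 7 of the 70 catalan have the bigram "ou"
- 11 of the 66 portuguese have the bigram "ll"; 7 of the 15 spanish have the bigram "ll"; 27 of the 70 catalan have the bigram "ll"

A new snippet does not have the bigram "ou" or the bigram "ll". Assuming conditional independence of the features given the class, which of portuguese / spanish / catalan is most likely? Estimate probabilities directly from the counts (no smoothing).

portuguese: (66/151) × (57/66) × (55/66) ≈ 0.31457
spanish: (15/151) × (12/15) × (8/15) ≈ 0.0423841
catalan: (70/151) × (63/70) × (43/70) ≈ 0.256291
Highest score → portuguese.

portuguese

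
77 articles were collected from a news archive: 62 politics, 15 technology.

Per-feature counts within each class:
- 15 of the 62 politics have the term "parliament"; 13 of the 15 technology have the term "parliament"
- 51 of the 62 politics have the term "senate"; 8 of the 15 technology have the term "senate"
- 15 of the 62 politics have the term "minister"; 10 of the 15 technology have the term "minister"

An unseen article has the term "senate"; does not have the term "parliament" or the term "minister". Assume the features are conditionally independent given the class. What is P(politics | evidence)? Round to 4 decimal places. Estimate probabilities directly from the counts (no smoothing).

politics: (62/77) × (47/62) × (51/62) × (47/62) ≈ 0.38062
technology: (15/77) × (2/15) × (8/15) × (5/15) ≈ 0.0046176
P(politics | x) = 0.38062 / 0.3852376 ≈ 0.9880

0.9880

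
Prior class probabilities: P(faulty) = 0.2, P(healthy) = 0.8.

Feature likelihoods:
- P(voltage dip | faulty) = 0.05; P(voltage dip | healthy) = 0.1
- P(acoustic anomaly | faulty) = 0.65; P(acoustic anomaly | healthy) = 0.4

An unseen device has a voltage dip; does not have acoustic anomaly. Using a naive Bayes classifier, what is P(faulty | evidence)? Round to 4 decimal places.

0.0680

faulty: 0.2 × 0.05 × (1−0.65) = 0.0035
healthy: 0.8 × 0.1 × (1−0.4) = 0.048
P(faulty | x) = 0.0035 / 0.0515 ≈ 0.0680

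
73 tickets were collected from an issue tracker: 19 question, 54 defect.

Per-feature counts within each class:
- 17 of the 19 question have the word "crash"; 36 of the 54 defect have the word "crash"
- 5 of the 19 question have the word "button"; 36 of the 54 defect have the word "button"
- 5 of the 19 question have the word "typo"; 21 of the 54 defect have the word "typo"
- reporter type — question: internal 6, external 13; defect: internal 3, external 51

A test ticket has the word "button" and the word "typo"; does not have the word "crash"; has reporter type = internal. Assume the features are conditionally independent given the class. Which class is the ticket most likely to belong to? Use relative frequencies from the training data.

question: (19/73) × (2/19) × (5/19) × (5/19) × (6/19) ≈ 0.000599153
defect: (54/73) × (18/54) × (36/54) × (21/54) × (3/54) ≈ 0.0035515
Highest score → defect.

defect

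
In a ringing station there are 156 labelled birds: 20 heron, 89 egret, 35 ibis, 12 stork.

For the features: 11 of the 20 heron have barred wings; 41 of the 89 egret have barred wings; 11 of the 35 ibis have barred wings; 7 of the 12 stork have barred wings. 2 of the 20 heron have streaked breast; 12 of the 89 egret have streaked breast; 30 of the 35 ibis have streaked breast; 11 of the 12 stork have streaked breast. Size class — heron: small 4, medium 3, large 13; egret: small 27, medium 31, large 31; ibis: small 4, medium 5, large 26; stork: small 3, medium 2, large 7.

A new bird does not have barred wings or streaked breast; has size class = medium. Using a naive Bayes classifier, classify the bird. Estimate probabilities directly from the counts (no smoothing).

egret

heron: (20/156) × (9/20) × (18/20) × (3/20) ≈ 0.00778846
egret: (89/156) × (48/89) × (77/89) × (31/89) ≈ 0.0927233
ibis: (35/156) × (24/35) × (5/35) × (5/35) ≈ 0.00313972
stork: (12/156) × (5/12) × (1/12) × (2/12) ≈ 0.000445157
Highest score → egret.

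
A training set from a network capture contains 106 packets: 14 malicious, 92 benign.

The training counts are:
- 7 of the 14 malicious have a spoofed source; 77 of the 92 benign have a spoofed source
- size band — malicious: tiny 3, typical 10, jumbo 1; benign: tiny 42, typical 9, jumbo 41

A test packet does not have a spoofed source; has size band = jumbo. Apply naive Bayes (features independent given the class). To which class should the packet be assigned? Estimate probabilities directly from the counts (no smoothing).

malicious: (14/106) × (7/14) × (1/14) ≈ 0.00471698
benign: (92/106) × (15/92) × (41/92) ≈ 0.063064
Highest score → benign.

benign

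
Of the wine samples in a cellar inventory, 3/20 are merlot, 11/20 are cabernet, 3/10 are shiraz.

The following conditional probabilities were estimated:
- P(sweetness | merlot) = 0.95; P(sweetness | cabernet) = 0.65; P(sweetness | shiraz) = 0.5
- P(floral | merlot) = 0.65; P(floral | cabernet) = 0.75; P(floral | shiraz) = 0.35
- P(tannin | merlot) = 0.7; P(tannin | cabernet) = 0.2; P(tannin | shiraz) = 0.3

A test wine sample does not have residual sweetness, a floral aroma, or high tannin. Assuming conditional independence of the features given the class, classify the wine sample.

shiraz

merlot: 0.15 × (1−0.95) × (1−0.65) × (1−0.7) = 0.0007875
cabernet: 0.55 × (1−0.65) × (1−0.75) × (1−0.2) = 0.0385
shiraz: 0.3 × (1−0.5) × (1−0.35) × (1−0.3) = 0.06825
Highest score → shiraz.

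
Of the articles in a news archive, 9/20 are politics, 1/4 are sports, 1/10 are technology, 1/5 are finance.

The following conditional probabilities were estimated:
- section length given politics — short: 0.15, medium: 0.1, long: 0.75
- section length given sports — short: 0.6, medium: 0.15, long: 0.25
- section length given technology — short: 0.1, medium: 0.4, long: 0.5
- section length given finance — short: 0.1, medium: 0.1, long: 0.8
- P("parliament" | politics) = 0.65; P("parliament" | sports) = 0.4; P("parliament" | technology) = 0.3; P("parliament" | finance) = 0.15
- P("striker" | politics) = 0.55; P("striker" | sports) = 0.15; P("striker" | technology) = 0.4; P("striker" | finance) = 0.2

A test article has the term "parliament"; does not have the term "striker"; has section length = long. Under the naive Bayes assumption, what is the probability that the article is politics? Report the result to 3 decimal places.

politics: 0.45 × 0.75 × 0.65 × (1−0.55) = 0.09871875
sports: 0.25 × 0.25 × 0.4 × (1−0.15) = 0.02125
technology: 0.1 × 0.5 × 0.3 × (1−0.4) = 0.009
finance: 0.2 × 0.8 × 0.15 × (1−0.2) = 0.0192
P(politics | x) = 0.09871875 / 0.14816875 ≈ 0.666

0.666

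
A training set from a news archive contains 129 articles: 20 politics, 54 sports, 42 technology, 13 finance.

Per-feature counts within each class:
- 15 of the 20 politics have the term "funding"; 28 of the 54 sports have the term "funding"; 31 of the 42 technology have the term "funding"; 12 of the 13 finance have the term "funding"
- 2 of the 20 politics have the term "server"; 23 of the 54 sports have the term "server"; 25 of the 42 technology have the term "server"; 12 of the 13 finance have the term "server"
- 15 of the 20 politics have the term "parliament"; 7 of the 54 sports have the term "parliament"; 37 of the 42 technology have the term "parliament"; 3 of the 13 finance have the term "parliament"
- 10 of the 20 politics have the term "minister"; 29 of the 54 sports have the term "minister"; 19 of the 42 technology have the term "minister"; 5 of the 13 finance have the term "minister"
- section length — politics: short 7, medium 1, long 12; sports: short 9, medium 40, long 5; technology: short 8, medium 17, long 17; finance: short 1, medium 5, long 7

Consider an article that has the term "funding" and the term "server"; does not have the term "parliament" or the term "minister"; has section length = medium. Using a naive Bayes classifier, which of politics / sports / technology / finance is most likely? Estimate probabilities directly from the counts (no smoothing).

politics: (20/129) × (15/20) × (2/20) × (5/20) × (10/20) × (1/20) ≈ 0.0000726744
sports: (54/129) × (28/54) × (23/54) × (47/54) × (25/54) × (40/54) ≈ 0.0275943
technology: (42/129) × (31/42) × (25/42) × (5/42) × (23/42) × (17/42) ≈ 0.00377452
finance: (13/129) × (12/13) × (12/13) × (10/13) × (8/13) × (5/13) ≈ 0.0156336
Highest score → sports.

sports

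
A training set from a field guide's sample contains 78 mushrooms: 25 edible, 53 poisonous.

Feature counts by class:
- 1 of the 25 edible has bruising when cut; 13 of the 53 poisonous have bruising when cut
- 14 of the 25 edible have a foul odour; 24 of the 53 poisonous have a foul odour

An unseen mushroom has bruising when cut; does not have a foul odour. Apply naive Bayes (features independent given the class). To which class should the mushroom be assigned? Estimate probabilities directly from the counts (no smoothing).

edible: (25/78) × (1/25) × (11/25) ≈ 0.00564103
poisonous: (53/78) × (13/53) × (29/53) ≈ 0.091195
Highest score → poisonous.

poisonous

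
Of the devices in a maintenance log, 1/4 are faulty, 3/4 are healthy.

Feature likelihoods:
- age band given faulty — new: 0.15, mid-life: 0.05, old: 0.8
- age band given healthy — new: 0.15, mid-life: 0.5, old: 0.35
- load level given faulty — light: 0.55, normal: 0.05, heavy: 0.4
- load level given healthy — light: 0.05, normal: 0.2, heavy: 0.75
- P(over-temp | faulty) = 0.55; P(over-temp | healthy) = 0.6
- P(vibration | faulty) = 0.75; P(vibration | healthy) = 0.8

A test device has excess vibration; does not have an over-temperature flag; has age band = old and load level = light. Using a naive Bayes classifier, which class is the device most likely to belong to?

faulty

faulty: 0.25 × 0.8 × 0.55 × (1−0.55) × 0.75 = 0.037125
healthy: 0.75 × 0.35 × 0.05 × (1−0.6) × 0.8 = 0.0042
Highest score → faulty.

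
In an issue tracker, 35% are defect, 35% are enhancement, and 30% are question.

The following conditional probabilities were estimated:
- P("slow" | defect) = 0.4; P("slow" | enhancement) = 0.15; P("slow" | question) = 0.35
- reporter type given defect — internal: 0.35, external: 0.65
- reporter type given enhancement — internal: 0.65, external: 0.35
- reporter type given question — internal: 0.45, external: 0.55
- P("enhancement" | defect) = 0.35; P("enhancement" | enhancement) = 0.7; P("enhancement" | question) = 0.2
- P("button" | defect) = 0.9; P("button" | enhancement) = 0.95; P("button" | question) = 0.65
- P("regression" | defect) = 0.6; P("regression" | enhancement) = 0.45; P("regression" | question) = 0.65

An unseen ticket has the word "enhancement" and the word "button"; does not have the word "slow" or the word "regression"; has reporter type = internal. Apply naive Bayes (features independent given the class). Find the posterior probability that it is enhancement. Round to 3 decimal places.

defect: 0.35 × (1−0.4) × 0.35 × 0.35 × 0.9 × (1−0.6) = 0.009261
enhancement: 0.35 × (1−0.15) × 0.65 × 0.7 × 0.95 × (1−0.45) = 0.07072690625
question: 0.3 × (1−0.35) × 0.45 × 0.2 × 0.65 × (1−0.65) = 0.003992625
P(enhancement | x) = 0.07072690625 / 0.08398053125 ≈ 0.842

0.842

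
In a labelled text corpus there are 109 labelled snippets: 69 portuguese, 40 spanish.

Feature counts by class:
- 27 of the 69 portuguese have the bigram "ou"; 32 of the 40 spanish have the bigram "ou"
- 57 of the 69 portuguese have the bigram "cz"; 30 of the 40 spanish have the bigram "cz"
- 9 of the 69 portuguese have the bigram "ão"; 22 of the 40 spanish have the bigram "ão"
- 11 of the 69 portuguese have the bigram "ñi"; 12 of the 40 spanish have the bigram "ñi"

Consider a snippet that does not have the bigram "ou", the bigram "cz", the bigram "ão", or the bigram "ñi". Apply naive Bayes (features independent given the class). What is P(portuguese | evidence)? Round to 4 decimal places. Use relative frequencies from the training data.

0.8945

portuguese: (69/109) × (42/69) × (12/69) × (60/69) × (58/69) ≈ 0.0489819
spanish: (40/109) × (8/40) × (10/40) × (18/40) × (28/40) ≈ 0.00577982
P(portuguese | x) = 0.0489819 / 0.05476172 ≈ 0.8945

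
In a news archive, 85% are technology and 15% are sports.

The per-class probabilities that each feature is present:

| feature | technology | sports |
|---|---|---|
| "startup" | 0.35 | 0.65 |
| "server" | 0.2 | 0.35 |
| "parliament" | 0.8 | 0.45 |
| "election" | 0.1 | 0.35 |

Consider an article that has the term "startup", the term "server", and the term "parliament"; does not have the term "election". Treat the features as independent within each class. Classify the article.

technology: 0.85 × 0.35 × 0.2 × 0.8 × (1−0.1) = 0.04284
sports: 0.15 × 0.65 × 0.35 × 0.45 × (1−0.35) = 0.0099815625
Highest score → technology.

technology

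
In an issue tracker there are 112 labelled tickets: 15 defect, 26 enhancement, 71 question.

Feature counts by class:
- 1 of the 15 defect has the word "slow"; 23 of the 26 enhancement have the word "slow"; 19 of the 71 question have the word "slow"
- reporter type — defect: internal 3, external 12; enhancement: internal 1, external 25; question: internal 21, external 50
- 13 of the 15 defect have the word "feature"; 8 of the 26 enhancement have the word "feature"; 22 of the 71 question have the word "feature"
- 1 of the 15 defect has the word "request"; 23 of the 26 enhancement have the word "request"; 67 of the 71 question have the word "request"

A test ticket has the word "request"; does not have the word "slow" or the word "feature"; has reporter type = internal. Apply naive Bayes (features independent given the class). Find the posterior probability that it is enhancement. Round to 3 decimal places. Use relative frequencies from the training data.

0.007

defect: (15/112) × (14/15) × (3/15) × (2/15) × (1/15) ≈ 0.000222222
enhancement: (26/112) × (3/26) × (1/26) × (18/26) × (23/26) ≈ 0.000630933
question: (71/112) × (52/71) × (21/71) × (49/71) × (67/71) ≈ 0.0894335
P(enhancement | x) = 0.000630933 / 0.090286655 ≈ 0.007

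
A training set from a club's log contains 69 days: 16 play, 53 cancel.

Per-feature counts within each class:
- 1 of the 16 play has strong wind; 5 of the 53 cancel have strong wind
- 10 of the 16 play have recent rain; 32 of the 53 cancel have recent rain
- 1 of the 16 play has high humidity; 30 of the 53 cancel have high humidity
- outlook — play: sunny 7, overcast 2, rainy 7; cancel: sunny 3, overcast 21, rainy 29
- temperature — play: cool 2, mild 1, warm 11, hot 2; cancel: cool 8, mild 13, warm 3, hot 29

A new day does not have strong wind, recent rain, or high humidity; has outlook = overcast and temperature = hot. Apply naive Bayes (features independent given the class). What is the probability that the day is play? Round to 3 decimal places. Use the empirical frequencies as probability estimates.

0.044

play: (16/69) × (15/16) × (6/16) × (15/16) × (2/16) × (2/16) ≈ 0.00119417
cancel: (53/69) × (48/53) × (21/53) × (23/53) × (21/53) × (29/53) ≈ 0.025933
P(play | x) = 0.00119417 / 0.02712717 ≈ 0.044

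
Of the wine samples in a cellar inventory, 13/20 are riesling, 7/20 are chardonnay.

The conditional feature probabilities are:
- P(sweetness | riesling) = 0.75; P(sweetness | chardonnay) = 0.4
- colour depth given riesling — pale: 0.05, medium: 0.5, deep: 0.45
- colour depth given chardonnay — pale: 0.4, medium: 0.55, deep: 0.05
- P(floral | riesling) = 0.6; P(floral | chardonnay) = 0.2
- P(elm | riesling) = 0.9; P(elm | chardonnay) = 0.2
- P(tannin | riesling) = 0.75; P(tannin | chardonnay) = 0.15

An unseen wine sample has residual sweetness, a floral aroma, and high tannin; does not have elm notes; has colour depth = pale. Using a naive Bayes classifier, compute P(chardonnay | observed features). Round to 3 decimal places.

0.551

riesling: 0.65 × 0.75 × 0.05 × 0.6 × (1−0.9) × 0.75 = 0.001096875
chardonnay: 0.35 × 0.4 × 0.4 × 0.2 × (1−0.2) × 0.15 = 0.001344
P(chardonnay | x) = 0.001344 / 0.002440875 ≈ 0.551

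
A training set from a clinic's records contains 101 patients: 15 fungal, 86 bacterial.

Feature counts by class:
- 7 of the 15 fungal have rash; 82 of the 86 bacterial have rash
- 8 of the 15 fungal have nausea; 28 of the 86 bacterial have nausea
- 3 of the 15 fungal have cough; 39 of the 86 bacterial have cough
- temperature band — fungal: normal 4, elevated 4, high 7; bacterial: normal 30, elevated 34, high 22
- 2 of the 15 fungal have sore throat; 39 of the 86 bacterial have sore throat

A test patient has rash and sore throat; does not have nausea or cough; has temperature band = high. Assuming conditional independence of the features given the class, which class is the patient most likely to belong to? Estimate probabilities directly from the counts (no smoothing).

fungal: (15/101) × (7/15) × (7/15) × (12/15) × (7/15) × (2/15) ≈ 0.00160997
bacterial: (86/101) × (82/86) × (58/86) × (47/86) × (22/86) × (39/86) ≈ 0.0347146
Highest score → bacterial.

bacterial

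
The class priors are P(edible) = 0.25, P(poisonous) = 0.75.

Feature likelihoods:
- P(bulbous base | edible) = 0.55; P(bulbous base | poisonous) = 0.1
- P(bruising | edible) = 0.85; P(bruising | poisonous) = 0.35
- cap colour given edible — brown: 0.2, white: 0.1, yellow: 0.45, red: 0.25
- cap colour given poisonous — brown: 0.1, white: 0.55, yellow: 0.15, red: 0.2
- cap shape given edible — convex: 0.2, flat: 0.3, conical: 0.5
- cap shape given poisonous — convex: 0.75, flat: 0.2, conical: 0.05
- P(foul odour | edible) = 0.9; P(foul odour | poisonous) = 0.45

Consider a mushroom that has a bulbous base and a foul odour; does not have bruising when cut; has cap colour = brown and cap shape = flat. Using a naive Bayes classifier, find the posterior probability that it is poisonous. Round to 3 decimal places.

0.283

edible: 0.25 × 0.55 × (1−0.85) × 0.2 × 0.3 × 0.9 = 0.00111375
poisonous: 0.75 × 0.1 × (1−0.35) × 0.1 × 0.2 × 0.45 = 0.00043875
P(poisonous | x) = 0.00043875 / 0.0015525 ≈ 0.283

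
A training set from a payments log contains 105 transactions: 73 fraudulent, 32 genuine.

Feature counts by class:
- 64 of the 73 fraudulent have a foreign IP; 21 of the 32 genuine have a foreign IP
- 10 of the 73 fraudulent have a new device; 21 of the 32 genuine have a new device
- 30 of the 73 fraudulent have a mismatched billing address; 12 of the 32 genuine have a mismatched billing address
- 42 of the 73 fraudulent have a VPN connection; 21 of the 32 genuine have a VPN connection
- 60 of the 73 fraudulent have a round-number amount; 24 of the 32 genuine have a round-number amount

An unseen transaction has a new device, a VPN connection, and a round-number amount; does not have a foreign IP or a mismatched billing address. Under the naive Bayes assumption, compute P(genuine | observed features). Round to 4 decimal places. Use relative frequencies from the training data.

fraudulent: (73/105) × (9/73) × (10/73) × (43/73) × (42/73) × (60/73) ≈ 0.00327063
genuine: (32/105) × (11/32) × (21/32) × (20/32) × (21/32) × (24/32) = 0.021148681640625
P(genuine | x) = 0.021148681640625 / 0.024419311640625 ≈ 0.8661

0.8661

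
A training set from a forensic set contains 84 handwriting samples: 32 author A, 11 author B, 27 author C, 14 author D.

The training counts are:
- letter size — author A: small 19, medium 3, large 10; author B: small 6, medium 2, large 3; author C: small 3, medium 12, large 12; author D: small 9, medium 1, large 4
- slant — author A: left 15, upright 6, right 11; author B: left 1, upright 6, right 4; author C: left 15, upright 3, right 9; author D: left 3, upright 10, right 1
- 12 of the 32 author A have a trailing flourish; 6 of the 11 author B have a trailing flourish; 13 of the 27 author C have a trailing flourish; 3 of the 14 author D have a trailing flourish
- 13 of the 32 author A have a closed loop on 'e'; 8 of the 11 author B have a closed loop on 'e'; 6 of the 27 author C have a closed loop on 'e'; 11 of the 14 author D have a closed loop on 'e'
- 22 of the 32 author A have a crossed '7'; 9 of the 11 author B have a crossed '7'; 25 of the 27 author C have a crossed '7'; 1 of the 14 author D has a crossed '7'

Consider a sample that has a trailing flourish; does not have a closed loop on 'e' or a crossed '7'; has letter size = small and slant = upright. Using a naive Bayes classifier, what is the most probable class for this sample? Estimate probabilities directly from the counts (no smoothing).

author A: (32/84) × (19/32) × (6/32) × (12/32) × (19/32) × (10/32) ≈ 0.00295094
author B: (11/84) × (6/11) × (6/11) × (6/11) × (3/11) × (2/11) ≈ 0.00105379
author C: (27/84) × (3/27) × (3/27) × (13/27) × (21/27) × (2/27) ≈ 0.000110078
author D: (14/84) × (9/14) × (10/14) × (3/14) × (3/14) × (13/14) ≈ 0.00326315
Highest score → author D.

author D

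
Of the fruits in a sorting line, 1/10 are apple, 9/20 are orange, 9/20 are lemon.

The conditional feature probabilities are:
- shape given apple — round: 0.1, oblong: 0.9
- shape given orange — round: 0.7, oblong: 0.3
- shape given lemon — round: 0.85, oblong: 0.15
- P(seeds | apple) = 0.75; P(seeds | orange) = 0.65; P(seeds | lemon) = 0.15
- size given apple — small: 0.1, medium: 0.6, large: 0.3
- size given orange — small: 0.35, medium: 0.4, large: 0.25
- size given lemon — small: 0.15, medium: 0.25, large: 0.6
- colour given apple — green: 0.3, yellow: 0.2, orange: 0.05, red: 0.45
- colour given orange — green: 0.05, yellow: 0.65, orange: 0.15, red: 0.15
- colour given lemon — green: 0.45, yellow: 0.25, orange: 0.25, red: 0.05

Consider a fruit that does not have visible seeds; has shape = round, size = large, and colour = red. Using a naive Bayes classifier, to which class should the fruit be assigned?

apple: 0.1 × 0.1 × (1−0.75) × 0.3 × 0.45 = 0.0003375
orange: 0.45 × 0.7 × (1−0.65) × 0.25 × 0.15 = 0.004134375
lemon: 0.45 × 0.85 × (1−0.15) × 0.6 × 0.05 = 0.00975375
Highest score → lemon.

lemon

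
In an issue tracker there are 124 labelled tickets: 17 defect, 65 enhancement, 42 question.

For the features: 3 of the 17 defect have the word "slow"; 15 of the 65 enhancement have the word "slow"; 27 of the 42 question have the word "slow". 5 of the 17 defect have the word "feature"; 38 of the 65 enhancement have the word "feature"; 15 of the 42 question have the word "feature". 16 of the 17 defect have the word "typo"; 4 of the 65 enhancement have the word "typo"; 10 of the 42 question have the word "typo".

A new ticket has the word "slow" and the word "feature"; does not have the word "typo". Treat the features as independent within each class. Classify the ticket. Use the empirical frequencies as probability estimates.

enhancement

defect: (17/124) × (3/17) × (5/17) × (1/17) ≈ 0.000418574
enhancement: (65/124) × (15/65) × (38/65) × (61/65) ≈ 0.0663676
question: (42/124) × (27/42) × (15/42) × (32/42) ≈ 0.0592495
Highest score → enhancement.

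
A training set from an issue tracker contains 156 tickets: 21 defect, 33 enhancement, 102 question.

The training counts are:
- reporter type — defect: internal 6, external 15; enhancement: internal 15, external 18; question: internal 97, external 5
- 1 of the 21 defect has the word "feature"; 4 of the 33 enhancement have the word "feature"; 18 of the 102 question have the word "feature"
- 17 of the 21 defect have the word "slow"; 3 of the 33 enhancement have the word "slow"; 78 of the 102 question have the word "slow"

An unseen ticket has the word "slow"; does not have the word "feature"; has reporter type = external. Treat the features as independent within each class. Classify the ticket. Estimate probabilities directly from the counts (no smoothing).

defect

defect: (21/156) × (15/21) × (20/21) × (17/21) ≈ 0.0741322
enhancement: (33/156) × (18/33) × (29/33) × (3/33) ≈ 0.00921805
question: (102/156) × (5/102) × (84/102) × (78/102) ≈ 0.0201845
Highest score → defect.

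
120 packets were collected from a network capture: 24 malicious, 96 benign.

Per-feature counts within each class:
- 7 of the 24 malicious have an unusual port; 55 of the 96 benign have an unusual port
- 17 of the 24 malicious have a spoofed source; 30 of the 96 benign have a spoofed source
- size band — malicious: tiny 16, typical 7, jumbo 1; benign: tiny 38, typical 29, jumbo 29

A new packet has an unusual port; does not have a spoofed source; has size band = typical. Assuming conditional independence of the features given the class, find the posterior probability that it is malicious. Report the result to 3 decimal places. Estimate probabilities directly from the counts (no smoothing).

0.050

malicious: (24/120) × (7/24) × (7/24) × (7/24) ≈ 0.00496238
benign: (96/120) × (55/96) × (66/96) × (29/96) ≈ 0.0951877
P(malicious | x) = 0.00496238 / 0.10015008 ≈ 0.050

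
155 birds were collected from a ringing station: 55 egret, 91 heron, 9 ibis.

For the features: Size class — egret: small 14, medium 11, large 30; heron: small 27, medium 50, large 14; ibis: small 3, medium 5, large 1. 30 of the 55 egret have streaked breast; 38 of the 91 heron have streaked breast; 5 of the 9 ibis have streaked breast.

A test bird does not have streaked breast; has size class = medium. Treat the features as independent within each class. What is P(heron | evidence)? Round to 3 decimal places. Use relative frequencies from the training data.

0.801

egret: (55/155) × (11/55) × (25/55) ≈ 0.0322581
heron: (91/155) × (50/91) × (53/91) ≈ 0.187877
ibis: (9/155) × (5/9) × (4/9) ≈ 0.0143369
P(heron | x) = 0.187877 / 0.234472 ≈ 0.801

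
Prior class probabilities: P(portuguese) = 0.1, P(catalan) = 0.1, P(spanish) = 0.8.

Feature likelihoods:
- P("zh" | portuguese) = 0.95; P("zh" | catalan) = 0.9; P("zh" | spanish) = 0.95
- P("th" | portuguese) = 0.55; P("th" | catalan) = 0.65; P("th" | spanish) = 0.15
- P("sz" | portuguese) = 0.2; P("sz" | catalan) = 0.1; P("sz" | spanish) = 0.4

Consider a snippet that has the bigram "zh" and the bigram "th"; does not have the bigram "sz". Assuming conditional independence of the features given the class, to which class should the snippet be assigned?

spanish

portuguese: 0.1 × 0.95 × 0.55 × (1−0.2) = 0.0418
catalan: 0.1 × 0.9 × 0.65 × (1−0.1) = 0.05265
spanish: 0.8 × 0.95 × 0.15 × (1−0.4) = 0.0684
Highest score → spanish.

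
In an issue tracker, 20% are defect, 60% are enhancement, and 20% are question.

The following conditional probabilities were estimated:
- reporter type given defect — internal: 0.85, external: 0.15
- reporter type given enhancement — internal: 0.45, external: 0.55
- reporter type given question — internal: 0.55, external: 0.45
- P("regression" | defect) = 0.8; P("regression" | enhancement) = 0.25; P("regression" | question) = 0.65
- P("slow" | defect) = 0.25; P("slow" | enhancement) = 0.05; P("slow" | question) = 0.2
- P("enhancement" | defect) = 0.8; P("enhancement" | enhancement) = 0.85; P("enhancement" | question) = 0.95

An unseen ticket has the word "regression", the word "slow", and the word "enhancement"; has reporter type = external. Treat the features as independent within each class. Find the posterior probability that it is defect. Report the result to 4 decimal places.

0.2472

defect: 0.2 × 0.15 × 0.8 × 0.25 × 0.8 = 0.0048
enhancement: 0.6 × 0.55 × 0.25 × 0.05 × 0.85 = 0.00350625
question: 0.2 × 0.45 × 0.65 × 0.2 × 0.95 = 0.011115
P(defect | x) = 0.0048 / 0.01942125 ≈ 0.2472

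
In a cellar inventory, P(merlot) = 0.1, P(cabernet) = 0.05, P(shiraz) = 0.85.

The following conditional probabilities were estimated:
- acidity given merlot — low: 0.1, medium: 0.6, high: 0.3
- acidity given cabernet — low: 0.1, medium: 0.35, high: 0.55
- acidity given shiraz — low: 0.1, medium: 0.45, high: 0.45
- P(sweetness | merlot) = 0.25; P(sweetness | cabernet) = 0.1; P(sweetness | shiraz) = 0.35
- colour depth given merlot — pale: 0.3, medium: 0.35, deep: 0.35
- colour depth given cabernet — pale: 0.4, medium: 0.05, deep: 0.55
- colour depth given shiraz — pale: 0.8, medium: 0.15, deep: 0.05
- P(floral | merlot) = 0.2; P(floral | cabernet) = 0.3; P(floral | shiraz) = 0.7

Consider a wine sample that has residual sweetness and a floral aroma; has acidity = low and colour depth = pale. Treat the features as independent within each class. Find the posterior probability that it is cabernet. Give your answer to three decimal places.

0.004

merlot: 0.1 × 0.1 × 0.25 × 0.3 × 0.2 = 0.00015
cabernet: 0.05 × 0.1 × 0.1 × 0.4 × 0.3 = 0.00006
shiraz: 0.85 × 0.1 × 0.35 × 0.8 × 0.7 = 0.01666
P(cabernet | x) = 0.00006 / 0.01687 ≈ 0.004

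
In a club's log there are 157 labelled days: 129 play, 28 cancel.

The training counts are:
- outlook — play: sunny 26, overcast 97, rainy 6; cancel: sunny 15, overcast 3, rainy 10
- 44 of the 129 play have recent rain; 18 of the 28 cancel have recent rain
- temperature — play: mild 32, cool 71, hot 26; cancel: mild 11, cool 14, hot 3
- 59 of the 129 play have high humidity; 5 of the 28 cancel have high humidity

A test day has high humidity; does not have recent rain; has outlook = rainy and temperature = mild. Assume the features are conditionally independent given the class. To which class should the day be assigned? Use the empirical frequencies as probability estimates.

play

play: (129/157) × (6/129) × (85/129) × (32/129) × (59/129) ≈ 0.00285695
cancel: (28/157) × (10/28) × (10/28) × (11/28) × (5/28) ≈ 0.00159584
Highest score → play.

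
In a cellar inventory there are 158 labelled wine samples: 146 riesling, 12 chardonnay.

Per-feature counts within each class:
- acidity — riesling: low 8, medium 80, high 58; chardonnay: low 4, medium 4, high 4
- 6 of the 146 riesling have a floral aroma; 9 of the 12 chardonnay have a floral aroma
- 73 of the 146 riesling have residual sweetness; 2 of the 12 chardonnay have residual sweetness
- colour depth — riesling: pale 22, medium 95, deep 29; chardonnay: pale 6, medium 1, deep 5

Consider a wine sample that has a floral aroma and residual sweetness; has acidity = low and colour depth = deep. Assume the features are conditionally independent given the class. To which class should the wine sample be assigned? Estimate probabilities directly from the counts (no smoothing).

chardonnay

riesling: (146/158) × (8/146) × (6/146) × (73/146) × (29/146) ≈ 0.000206655
chardonnay: (12/158) × (4/12) × (9/12) × (2/12) × (5/12) ≈ 0.00131857
Highest score → chardonnay.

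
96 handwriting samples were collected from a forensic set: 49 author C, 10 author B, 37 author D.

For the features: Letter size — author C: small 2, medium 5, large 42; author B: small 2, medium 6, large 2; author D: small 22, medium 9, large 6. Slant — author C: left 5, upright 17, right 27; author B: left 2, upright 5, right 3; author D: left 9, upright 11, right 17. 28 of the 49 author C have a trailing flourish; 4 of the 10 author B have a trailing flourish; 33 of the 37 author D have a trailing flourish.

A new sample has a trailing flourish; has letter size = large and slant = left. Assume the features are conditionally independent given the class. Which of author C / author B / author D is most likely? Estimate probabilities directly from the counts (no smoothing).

author C

author C: (49/96) × (42/49) × (5/49) × (28/49) ≈ 0.0255102
author B: (10/96) × (2/10) × (2/10) × (4/10) ≈ 0.00166667
author D: (37/96) × (6/37) × (9/37) × (33/37) ≈ 0.0135592
Highest score → author C.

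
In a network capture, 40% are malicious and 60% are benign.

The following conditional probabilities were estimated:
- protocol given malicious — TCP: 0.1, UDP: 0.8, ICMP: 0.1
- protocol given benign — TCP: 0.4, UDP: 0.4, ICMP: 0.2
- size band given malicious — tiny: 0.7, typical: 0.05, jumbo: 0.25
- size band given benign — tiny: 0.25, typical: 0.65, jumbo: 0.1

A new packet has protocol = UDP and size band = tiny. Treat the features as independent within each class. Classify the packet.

malicious: 0.4 × 0.8 × 0.7 = 0.224
benign: 0.6 × 0.4 × 0.25 = 0.06
Highest score → malicious.

malicious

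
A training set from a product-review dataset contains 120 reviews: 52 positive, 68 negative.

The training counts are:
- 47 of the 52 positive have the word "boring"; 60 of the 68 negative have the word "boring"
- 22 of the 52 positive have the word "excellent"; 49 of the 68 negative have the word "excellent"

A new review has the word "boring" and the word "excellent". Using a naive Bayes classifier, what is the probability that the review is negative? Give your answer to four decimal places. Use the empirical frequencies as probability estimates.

positive: (52/120) × (47/52) × (22/52) ≈ 0.165705
negative: (68/120) × (60/68) × (49/68) ≈ 0.360294
P(negative | x) = 0.360294 / 0.525999 ≈ 0.6850

0.6850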